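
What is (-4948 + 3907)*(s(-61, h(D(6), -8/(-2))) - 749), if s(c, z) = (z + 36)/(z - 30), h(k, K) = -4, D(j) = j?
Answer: 13271709/17 ≈ 7.8069e+5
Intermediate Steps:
s(c, z) = (36 + z)/(-30 + z)
(-4948 + 3907)*(s(-61, h(D(6), -8/(-2))) - 749) = (-4948 + 3907)*((36 - 4)/(-30 - 4) - 749) = -1041*(32/(-34) - 749) = -1041*(-1/34*32 - 749) = -1041*(-16/17 - 749) = -1041*(-12749/17) = 13271709/17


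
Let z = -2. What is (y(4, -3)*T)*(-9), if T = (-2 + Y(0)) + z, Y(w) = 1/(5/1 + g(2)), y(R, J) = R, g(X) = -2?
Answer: 132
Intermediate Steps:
Y(w) = ⅓ (Y(w) = 1/(5/1 - 2) = 1/(5*1 - 2) = 1/(5 - 2) = 1/3 = ⅓)
T = -11/3 (T = (-2 + ⅓) - 2 = -5/3 - 2 = -11/3 ≈ -3.6667)
(y(4, -3)*T)*(-9) = (4*(-11/3))*(-9) = -44/3*(-9) = 132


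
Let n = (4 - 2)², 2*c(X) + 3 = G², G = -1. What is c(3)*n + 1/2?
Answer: -7/2 ≈ -3.5000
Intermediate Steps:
c(X) = -1 (c(X) = -3/2 + (½)*(-1)² = -3/2 + (½)*1 = -3/2 + ½ = -1)
n = 4 (n = 2² = 4)
c(3)*n + 1/2 = -1*4 + 1/2 = -4 + ½ = -7/2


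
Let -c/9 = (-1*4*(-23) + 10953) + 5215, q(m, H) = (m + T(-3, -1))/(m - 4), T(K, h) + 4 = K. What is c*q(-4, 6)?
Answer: -402435/2 ≈ -2.0122e+5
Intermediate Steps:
T(K, h) = -4 + K
q(m, H) = (-7 + m)/(-4 + m) (q(m, H) = (m + (-4 - 3))/(m - 4) = (m - 7)/(-4 + m) = (-7 + m)/(-4 + m))
c = -146340 (c = -9*((-1*4*(-23) + 10953) + 5215) = -9*((-4*(-23) + 10953) + 5215) = -9*((92 + 10953) + 5215) = -9*(11045 + 5215) = -9*16260 = -146340)
c*q(-4, 6) = -146340*(-7 - 4)/(-4 - 4) = -146340*(-11)/(-8) = -(-36585)*(-11)/2 = -146340*11/8 = -402435/2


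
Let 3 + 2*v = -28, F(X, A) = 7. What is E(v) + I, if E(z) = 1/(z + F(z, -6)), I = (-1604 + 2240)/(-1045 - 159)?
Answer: -3305/5117 ≈ -0.64589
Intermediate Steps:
I = -159/301 (I = 636/(-1204) = 636*(-1/1204) = -159/301 ≈ -0.52824)
v = -31/2 (v = -3/2 + (½)*(-28) = -3/2 - 14 = -31/2 ≈ -15.500)
E(z) = 1/(7 + z) (E(z) = 1/(z + 7) = 1/(7 + z))
E(v) + I = 1/(7 - 31/2) - 159/301 = 1/(-17/2) - 159/301 = -2/17 - 159/301 = -3305/5117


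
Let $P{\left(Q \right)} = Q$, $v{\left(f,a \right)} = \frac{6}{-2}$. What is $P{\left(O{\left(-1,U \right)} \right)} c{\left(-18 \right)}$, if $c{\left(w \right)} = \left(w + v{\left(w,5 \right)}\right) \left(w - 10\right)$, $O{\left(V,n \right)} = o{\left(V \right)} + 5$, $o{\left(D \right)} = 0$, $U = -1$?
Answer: $2940$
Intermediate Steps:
$O{\left(V,n \right)} = 5$ ($O{\left(V,n \right)} = 0 + 5 = 5$)
$v{\left(f,a \right)} = -3$ ($v{\left(f,a \right)} = 6 \left(- \frac{1}{2}\right) = -3$)
$c{\left(w \right)} = \left(-10 + w\right) \left(-3 + w\right)$ ($c{\left(w \right)} = \left(w - 3\right) \left(w - 10\right) = \left(-3 + w\right) \left(-10 + w\right) = \left(-10 + w\right) \left(-3 + w\right)$)
$P{\left(O{\left(-1,U \right)} \right)} c{\left(-18 \right)} = 5 \left(30 + \left(-18\right)^{2} - -234\right) = 5 \left(30 + 324 + 234\right) = 5 \cdot 588 = 2940$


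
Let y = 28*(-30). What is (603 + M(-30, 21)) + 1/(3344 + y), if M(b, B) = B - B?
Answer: 1509913/2504 ≈ 603.00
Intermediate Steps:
y = -840
M(b, B) = 0
(603 + M(-30, 21)) + 1/(3344 + y) = (603 + 0) + 1/(3344 - 840) = 603 + 1/2504 = 1509913/2504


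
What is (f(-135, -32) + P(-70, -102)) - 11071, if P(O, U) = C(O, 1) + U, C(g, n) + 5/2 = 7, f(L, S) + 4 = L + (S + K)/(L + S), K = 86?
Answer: -3776813/334 ≈ -11308.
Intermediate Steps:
f(L, S) = -4 + L + (86 + S)/(L + S) (f(L, S) = -4 + (L + (S + 86)/(L + S)) = -4 + (L + (86 + S)/(L + S)) = -4 + L + (86 + S)/(L + S))
C(g, n) = 9/2 (C(g, n) = -5/2 + 7 = 9/2)
P(O, U) = 9/2 + U
(f(-135, -32) + P(-70, -102)) - 11071 = ((86 + (-135)**2 - 4*(-135) - 3*(-32) - 135*(-32))/(-135 - 32) + (9/2 - 102)) - 11071 = ((86 + 18225 + 540 + 96 + 4320)/(-167) - 195/2) - 11071 = (-1/167*23267 - 195/2) - 11071 = (-23267/167 - 195/2) - 11071 = -79099/334 - 11071 = -3776813/334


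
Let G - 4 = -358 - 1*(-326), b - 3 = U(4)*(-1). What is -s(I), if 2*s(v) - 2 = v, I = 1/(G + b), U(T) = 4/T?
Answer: -51/52 ≈ -0.98077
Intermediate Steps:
b = 2 (b = 3 + (4/4)*(-1) = 3 + (4*(¼))*(-1) = 3 + 1*(-1) = 3 - 1 = 2)
G = -28 (G = 4 + (-358 - 1*(-326)) = 4 + (-358 + 326) = 4 - 32 = -28)
I = -1/26 (I = 1/(-28 + 2) = 1/(-26) = -1/26 ≈ -0.038462)
s(v) = 1 + v/2
-s(I) = -(1 + (½)*(-1/26)) = -(1 - 1/52) = -1*51/52 = -51/52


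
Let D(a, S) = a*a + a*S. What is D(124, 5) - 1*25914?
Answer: -9918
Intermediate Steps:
D(a, S) = a² + S*a
D(124, 5) - 1*25914 = 124*(5 + 124) - 1*25914 = 124*129 - 25914 = 15996 - 25914 = -9918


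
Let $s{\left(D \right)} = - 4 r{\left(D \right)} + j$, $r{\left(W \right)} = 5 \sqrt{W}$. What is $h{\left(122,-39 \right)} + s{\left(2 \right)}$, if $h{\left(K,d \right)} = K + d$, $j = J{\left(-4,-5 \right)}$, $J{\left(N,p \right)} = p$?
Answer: $78 - 20 \sqrt{2} \approx 49.716$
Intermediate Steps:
$j = -5$
$s{\left(D \right)} = -5 - 20 \sqrt{D}$ ($s{\left(D \right)} = - 4 \cdot 5 \sqrt{D} - 5 = - 20 \sqrt{D} - 5 = -5 - 20 \sqrt{D}$)
$h{\left(122,-39 \right)} + s{\left(2 \right)} = \left(122 - 39\right) - \left(5 + 20 \sqrt{2}\right) = 83 - \left(5 + 20 \sqrt{2}\right) = 78 - 20 \sqrt{2}$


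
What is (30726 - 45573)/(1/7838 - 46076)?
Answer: 38790262/120381229 ≈ 0.32223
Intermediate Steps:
(30726 - 45573)/(1/7838 - 46076) = -14847/(1/7838 - 46076) = -14847/(-361143687/7838) = -14847*(-7838/361143687) = 38790262/120381229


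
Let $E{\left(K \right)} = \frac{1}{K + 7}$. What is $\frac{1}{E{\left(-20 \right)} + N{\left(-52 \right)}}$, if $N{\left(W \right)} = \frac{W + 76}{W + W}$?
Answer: $- \frac{13}{4} \approx -3.25$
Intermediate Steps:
$E{\left(K \right)} = \frac{1}{7 + K}$
$N{\left(W \right)} = \frac{76 + W}{2 W}$
$\frac{1}{E{\left(-20 \right)} + N{\left(-52 \right)}} = \frac{1}{\frac{1}{7 - 20} + \frac{76 - 52}{2 \left(-52\right)}} = \frac{1}{\frac{1}{-13} + \frac{1}{2} \left(- \frac{1}{52}\right) 24} = \frac{1}{- \frac{1}{13} - \frac{3}{13}} = \frac{1}{- \frac{4}{13}} = - \frac{13}{4}$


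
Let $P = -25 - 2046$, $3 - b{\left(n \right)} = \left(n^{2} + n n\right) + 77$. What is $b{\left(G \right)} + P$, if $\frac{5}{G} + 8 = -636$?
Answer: $- \frac{444804385}{207368} \approx -2145.0$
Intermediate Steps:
$G = - \frac{5}{644}$ ($G = \frac{5}{-8 - 636} = \frac{5}{-644} = 5 \left(- \frac{1}{644}\right) = - \frac{5}{644} \approx -0.007764$)
$b{\left(n \right)} = -74 - 2 n^{2}$ ($b{\left(n \right)} = 3 - \left(\left(n^{2} + n n\right) + 77\right) = 3 - \left(\left(n^{2} + n^{2}\right) + 77\right) = 3 - \left(2 n^{2} + 77\right) = 3 - \left(77 + 2 n^{2}\right) = -74 - 2 n^{2}$)
$P = -2071$ ($P = -25 - 2046 = -2071$)
$b{\left(G \right)} + P = \left(-74 - 2 \left(- \frac{5}{644}\right)^{2}\right) - 2071 = \left(-74 - \frac{25}{207368}\right) - 2071 = - \frac{15345257}{207368} - 2071 = - \frac{444804385}{207368}$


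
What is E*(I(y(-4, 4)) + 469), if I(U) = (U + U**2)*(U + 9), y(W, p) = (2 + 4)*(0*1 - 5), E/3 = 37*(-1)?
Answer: 1975911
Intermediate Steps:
E = -111 (E = 3*(37*(-1)) = 3*(-37) = -111)
y(W, p) = -30 (y(W, p) = 6*(0 - 5) = 6*(-5) = -30)
I(U) = (9 + U)*(U + U**2) (I(U) = (U + U**2)*(9 + U) = (9 + U)*(U + U**2))
E*(I(y(-4, 4)) + 469) = -111*(-30*(9 + (-30)**2 + 10*(-30)) + 469) = -111*(-30*(9 + 900 - 300) + 469) = -111*(-30*609 + 469) = -111*(-18270 + 469) = -111*(-17801) = 1975911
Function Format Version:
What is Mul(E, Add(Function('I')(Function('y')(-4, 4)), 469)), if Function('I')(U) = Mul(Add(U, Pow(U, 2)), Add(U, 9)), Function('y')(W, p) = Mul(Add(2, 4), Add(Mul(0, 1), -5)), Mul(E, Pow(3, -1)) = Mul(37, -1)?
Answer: 1975911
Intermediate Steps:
E = -111 (E = Mul(3, Mul(37, -1)) = Mul(3, -37) = -111)
Function('y')(W, p) = -30 (Function('y')(W, p) = Mul(6, Add(0, -5)) = Mul(6, -5) = -30)
Function('I')(U) = Mul(Add(9, U), Add(U, Pow(U, 2))) (Function('I')(U) = Mul(Add(U, Pow(U, 2)), Add(9, U)) = Mul(Add(9, U), Add(U, Pow(U, 2))))
Mul(E, Add(Function('I')(Function('y')(-4, 4)), 469)) = Mul(-111, Add(Mul(-30, Add(9, Pow(-30, 2), Mul(10, -30))), 469)) = Mul(-111, Add(Mul(-30, Add(9, 900, -300)), 469)) = Mul(-111, Add(Mul(-30, 609), 469)) = Mul(-111, Add(-18270, 469)) = Mul(-111, -17801) = 1975911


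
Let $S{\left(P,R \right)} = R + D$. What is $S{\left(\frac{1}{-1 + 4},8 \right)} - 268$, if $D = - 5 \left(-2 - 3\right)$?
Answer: $-235$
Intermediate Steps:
$D = 25$ ($D = \left(-5\right) \left(-5\right) = 25$)
$S{\left(P,R \right)} = 25 + R$ ($S{\left(P,R \right)} = R + 25 = 25 + R$)
$S{\left(\frac{1}{-1 + 4},8 \right)} - 268 = \left(25 + 8\right) - 268 = 33 - 268 = -235$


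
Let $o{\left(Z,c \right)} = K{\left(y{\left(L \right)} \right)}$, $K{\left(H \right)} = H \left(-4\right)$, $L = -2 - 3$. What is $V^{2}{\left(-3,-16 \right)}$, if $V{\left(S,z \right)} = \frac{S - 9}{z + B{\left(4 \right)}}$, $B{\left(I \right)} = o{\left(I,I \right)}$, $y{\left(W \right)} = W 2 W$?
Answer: $\frac{1}{324} \approx 0.0030864$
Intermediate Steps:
$L = -5$ ($L = -2 - 3 = -5$)
$y{\left(W \right)} = 2 W^{2}$ ($y{\left(W \right)} = 2 W W = 2 W^{2}$)
$K{\left(H \right)} = - 4 H$
$o{\left(Z,c \right)} = -200$ ($o{\left(Z,c \right)} = - 4 \cdot 2 \left(-5\right)^{2} = - 4 \cdot 2 \cdot 25 = \left(-4\right) 50 = -200$)
$B{\left(I \right)} = -200$
$V{\left(S,z \right)} = \frac{-9 + S}{-200 + z}$ ($V{\left(S,z \right)} = \frac{S - 9}{z - 200} = \frac{-9 + S}{-200 + z}$)
$V^{2}{\left(-3,-16 \right)} = \left(\frac{-9 - 3}{-200 - 16}\right)^{2} = \left(\frac{1}{-216} \left(-12\right)\right)^{2} = \left(\left(- \frac{1}{216}\right) \left(-12\right)\right)^{2} = \left(\frac{1}{18}\right)^{2} = \frac{1}{324}$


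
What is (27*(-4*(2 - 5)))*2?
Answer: 648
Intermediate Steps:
(27*(-4*(2 - 5)))*2 = (27*(-4*(-3)))*2 = (27*12)*2 = 324*2 = 648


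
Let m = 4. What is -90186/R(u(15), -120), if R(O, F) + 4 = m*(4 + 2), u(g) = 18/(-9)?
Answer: -45093/10 ≈ -4509.3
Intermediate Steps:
u(g) = -2 (u(g) = 18*(-1/9) = -2)
R(O, F) = 20 (R(O, F) = -4 + 4*(4 + 2) = -4 + 4*6 = -4 + 24 = 20)
-90186/R(u(15), -120) = -90186/20 = -90186*1/20 = -45093/10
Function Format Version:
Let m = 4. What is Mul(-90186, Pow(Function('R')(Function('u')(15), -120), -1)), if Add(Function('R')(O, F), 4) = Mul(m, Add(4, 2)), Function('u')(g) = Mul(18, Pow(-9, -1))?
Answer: Rational(-45093, 10) ≈ -4509.3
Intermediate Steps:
Function('u')(g) = -2 (Function('u')(g) = Mul(18, Rational(-1, 9)) = -2)
Function('R')(O, F) = 20 (Function('R')(O, F) = Add(-4, Mul(4, Add(4, 2))) = Add(-4, Mul(4, 6)) = Add(-4, 24) = 20)
Mul(-90186, Pow(Function('R')(Function('u')(15), -120), -1)) = Mul(-90186, Pow(20, -1)) = Mul(-90186, Rational(1, 20)) = Rational(-45093, 10)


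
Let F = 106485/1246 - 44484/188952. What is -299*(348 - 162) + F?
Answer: -272361917234/4904879 ≈ -55529.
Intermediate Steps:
F = 418023472/4904879 (F = 106485*(1/1246) - 44484*1/188952 = 106485/1246 - 3707/15746 = 418023472/4904879 ≈ 85.226)
-299*(348 - 162) + F = -299*(348 - 162) + 418023472/4904879 = -299*186 + 418023472/4904879 = -55614 + 418023472/4904879 = -272361917234/4904879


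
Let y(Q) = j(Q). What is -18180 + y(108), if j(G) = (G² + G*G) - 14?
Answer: 5134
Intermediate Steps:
j(G) = -14 + 2*G² (j(G) = (G² + G²) - 14 = 2*G² - 14 = -14 + 2*G²)
y(Q) = -14 + 2*Q²
-18180 + y(108) = -18180 + (-14 + 2*108²) = -18180 + (-14 + 2*11664) = -18180 + (-14 + 23328) = -18180 + 23314 = 5134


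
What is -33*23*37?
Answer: -28083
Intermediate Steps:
-33*23*37 = -759*37 = -28083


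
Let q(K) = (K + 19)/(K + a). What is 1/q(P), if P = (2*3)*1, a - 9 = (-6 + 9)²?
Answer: 24/25 ≈ 0.96000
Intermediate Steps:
a = 18 (a = 9 + (-6 + 9)² = 9 + 3² = 9 + 9 = 18)
P = 6 (P = 6*1 = 6)
q(K) = (19 + K)/(18 + K) (q(K) = (K + 19)/(K + 18) = (19 + K)/(18 + K))
1/q(P) = 1/((19 + 6)/(18 + 6)) = 1/(25/24) = 24/25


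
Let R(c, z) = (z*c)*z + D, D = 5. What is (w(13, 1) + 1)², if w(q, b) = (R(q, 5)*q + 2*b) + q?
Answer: 18541636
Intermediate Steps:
R(c, z) = 5 + c*z² (R(c, z) = (z*c)*z + 5 = (c*z)*z + 5 = c*z² + 5 = 5 + c*z²)
w(q, b) = q + 2*b + q*(5 + 25*q) (w(q, b) = ((5 + q*5²)*q + 2*b) + q = ((5 + q*25)*q + 2*b) + q = ((5 + 25*q)*q + 2*b) + q = (q*(5 + 25*q) + 2*b) + q = (2*b + q*(5 + 25*q)) + q = q + 2*b + q*(5 + 25*q))
(w(13, 1) + 1)² = ((2*1 + 6*13 + 25*13²) + 1)² = ((2 + 78 + 25*169) + 1)² = ((2 + 78 + 4225) + 1)² = (4305 + 1)² = 4306² = 18541636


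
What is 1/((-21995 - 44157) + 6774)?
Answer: -1/59378 ≈ -1.6841e-5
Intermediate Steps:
1/((-21995 - 44157) + 6774) = 1/(-66152 + 6774) = 1/(-59378) = -1/59378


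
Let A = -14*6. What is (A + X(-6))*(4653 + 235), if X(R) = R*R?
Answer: -234624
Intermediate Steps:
X(R) = R²
A = -84 (A = -1*84 = -84)
(A + X(-6))*(4653 + 235) = (-84 + (-6)²)*(4653 + 235) = (-84 + 36)*4888 = -48*4888 = -234624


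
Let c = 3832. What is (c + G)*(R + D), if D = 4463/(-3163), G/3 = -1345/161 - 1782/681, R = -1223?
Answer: -537721577452684/115598161 ≈ -4.6516e+6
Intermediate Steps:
G = -1202847/36547 (G = 3*(-1345/161 - 1782/681) = 3*(-1345*1/161 - 1782*1/681) = 3*(-1345/161 - 594/227) = 3*(-400949/36547) = -1202847/36547 ≈ -32.912)
D = -4463/3163 (D = 4463*(-1/3163) = -4463/3163 ≈ -1.4110)
(c + G)*(R + D) = (3832 - 1202847/36547)*(-1223 - 4463/3163) = (138845257/36547)*(-3872812/3163) = -537721577452684/115598161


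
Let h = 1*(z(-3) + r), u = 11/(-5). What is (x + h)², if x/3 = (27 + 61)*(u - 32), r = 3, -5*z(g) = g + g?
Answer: 2036085129/25 ≈ 8.1443e+7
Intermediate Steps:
z(g) = -2*g/5 (z(g) = -(g + g)/5 = -2*g/5)
u = -11/5 (u = 11*(-⅕) = -11/5 ≈ -2.2000)
h = 21/5 (h = 1*(-⅖*(-3) + 3) = 1*(6/5 + 3) = 1*(21/5) = 21/5 ≈ 4.2000)
x = -45144/5 (x = 3*((27 + 61)*(-11/5 - 32)) = 3*(88*(-171/5)) = 3*(-15048/5) = -45144/5 ≈ -9028.8)
(x + h)² = (-45144/5 + 21/5)² = (-45123/5)² = 2036085129/25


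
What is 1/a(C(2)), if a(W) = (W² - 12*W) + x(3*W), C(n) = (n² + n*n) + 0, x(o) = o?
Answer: -⅛ ≈ -0.12500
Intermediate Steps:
C(n) = 2*n² (C(n) = (n² + n²) + 0 = 2*n² + 0 = 2*n²)
a(W) = W² - 9*W (a(W) = (W² - 12*W) + 3*W = W² - 9*W)
1/a(C(2)) = 1/((2*2²)*(-9 + 2*2²)) = 1/((2*4)*(-9 + 2*4)) = 1/(8*(-9 + 8)) = 1/(8*(-1)) = 1/(-8) = -⅛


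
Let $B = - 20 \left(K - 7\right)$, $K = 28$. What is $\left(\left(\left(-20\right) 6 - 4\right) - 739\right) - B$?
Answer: $-443$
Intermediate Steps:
$B = -420$ ($B = - 20 \left(28 - 7\right) = \left(-20\right) 21 = -420$)
$\left(\left(\left(-20\right) 6 - 4\right) - 739\right) - B = \left(\left(\left(-20\right) 6 - 4\right) - 739\right) - -420 = \left(\left(-120 - 4\right) - 739\right) + 420 = \left(-124 - 739\right) + 420 = -863 + 420 = -443$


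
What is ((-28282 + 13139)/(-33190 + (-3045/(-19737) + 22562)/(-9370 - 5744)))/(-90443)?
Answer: -1505744295858/298497741254269979 ≈ -5.0444e-6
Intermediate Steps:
((-28282 + 13139)/(-33190 + (-3045/(-19737) + 22562)/(-9370 - 5744)))/(-90443) = -15143/(-33190 + (-3045*(-1/19737) + 22562)/(-15114))*(-1/90443) = -15143/(-33190 + (1015/6579 + 22562)*(-1/15114))*(-1/90443) = -15143/(-33190 + (148436413/6579)*(-1/15114))*(-1/90443) = -15143/(-33190 - 148436413/99435006)*(-1/90443) = -15143/(-3300396285553/99435006)*(-1/90443) = -15143*(-99435006/3300396285553)*(-1/90443) = (1505744295858/3300396285553)*(-1/90443) = -1505744295858/298497741254269979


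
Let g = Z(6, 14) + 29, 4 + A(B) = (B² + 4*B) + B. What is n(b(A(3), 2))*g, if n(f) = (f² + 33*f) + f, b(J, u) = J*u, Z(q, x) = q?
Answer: 103600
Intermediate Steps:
A(B) = -4 + B² + 5*B (A(B) = -4 + ((B² + 4*B) + B) = -4 + (B² + 5*B) = -4 + B² + 5*B)
g = 35 (g = 6 + 29 = 35)
n(f) = f² + 34*f
n(b(A(3), 2))*g = (((-4 + 3² + 5*3)*2)*(34 + (-4 + 3² + 5*3)*2))*35 = (((-4 + 9 + 15)*2)*(34 + (-4 + 9 + 15)*2))*35 = ((20*2)*(34 + 20*2))*35 = (40*(34 + 40))*35 = (40*74)*35 = 2960*35 = 103600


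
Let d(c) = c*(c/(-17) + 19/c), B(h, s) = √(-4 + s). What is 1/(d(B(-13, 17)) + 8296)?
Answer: 17/141342 ≈ 0.00012028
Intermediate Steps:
d(c) = c*(19/c - c/17) (d(c) = c*(c*(-1/17) + 19/c) = c*(-c/17 + 19/c) = c*(19/c - c/17))
1/(d(B(-13, 17)) + 8296) = 1/((19 - (√(-4 + 17))²/17) + 8296) = 1/((19 - (√13)²/17) + 8296) = 1/((19 - 1/17*13) + 8296) = 1/((19 - 13/17) + 8296) = 1/(310/17 + 8296) = 1/(141342/17) = 17/141342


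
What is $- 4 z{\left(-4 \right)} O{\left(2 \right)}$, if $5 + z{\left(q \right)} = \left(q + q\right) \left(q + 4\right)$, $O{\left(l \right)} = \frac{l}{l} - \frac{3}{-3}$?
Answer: $40$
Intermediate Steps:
$O{\left(l \right)} = 2$ ($O{\left(l \right)} = 1 - -1 = 1 + 1 = 2$)
$z{\left(q \right)} = -5 + 2 q \left(4 + q\right)$ ($z{\left(q \right)} = -5 + \left(q + q\right) \left(q + 4\right) = -5 + 2 q \left(4 + q\right)$)
$- 4 z{\left(-4 \right)} O{\left(2 \right)} = - 4 \left(-5 + 2 \left(-4\right)^{2} + 8 \left(-4\right)\right) 2 = - 4 \left(-5 + 2 \cdot 16 - 32\right) 2 = - 4 \left(-5 + 32 - 32\right) 2 = \left(-4\right) \left(-5\right) 2 = 20 \cdot 2 = 40$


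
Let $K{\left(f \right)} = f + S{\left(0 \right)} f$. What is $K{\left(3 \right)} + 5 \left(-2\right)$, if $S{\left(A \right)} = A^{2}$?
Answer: $-7$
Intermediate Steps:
$K{\left(f \right)} = f$ ($K{\left(f \right)} = f + 0^{2} f = f + 0 f = f + 0 = f$)
$K{\left(3 \right)} + 5 \left(-2\right) = 3 + 5 \left(-2\right) = 3 - 10 = -7$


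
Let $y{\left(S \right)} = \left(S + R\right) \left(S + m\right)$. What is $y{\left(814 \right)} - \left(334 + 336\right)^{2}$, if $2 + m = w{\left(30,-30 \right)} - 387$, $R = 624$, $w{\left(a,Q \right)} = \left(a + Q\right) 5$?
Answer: $162250$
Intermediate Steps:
$w{\left(a,Q \right)} = 5 Q + 5 a$ ($w{\left(a,Q \right)} = \left(Q + a\right) 5 = 5 Q + 5 a$)
$m = -389$ ($m = -2 + \left(\left(5 \left(-30\right) + 5 \cdot 30\right) - 387\right) = -2 + \left(\left(-150 + 150\right) - 387\right) = -2 + \left(0 - 387\right) = -2 - 387 = -389$)
$y{\left(S \right)} = \left(-389 + S\right) \left(624 + S\right)$ ($y{\left(S \right)} = \left(S + 624\right) \left(S - 389\right) = \left(624 + S\right) \left(-389 + S\right) = \left(-389 + S\right) \left(624 + S\right)$)
$y{\left(814 \right)} - \left(334 + 336\right)^{2} = \left(-242736 + 814^{2} + 235 \cdot 814\right) - \left(334 + 336\right)^{2} = \left(-242736 + 662596 + 191290\right) - 670^{2} = 611150 - 448900 = 162250$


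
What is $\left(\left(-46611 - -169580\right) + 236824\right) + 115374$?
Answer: $475167$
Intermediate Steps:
$\left(\left(-46611 - -169580\right) + 236824\right) + 115374 = \left(\left(-46611 + 169580\right) + 236824\right) + 115374 = \left(122969 + 236824\right) + 115374 = 359793 + 115374 = 475167$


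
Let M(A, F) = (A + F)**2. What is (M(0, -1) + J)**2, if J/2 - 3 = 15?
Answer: 1369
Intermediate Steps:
J = 36 (J = 6 + 2*15 = 6 + 30 = 36)
(M(0, -1) + J)**2 = ((0 - 1)**2 + 36)**2 = ((-1)**2 + 36)**2 = (1 + 36)**2 = 37**2 = 1369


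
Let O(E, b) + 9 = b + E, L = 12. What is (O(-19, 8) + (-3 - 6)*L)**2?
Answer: 16384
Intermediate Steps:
O(E, b) = -9 + E + b (O(E, b) = -9 + (b + E) = -9 + (E + b) = -9 + E + b)
(O(-19, 8) + (-3 - 6)*L)**2 = ((-9 - 19 + 8) + (-3 - 6)*12)**2 = (-20 - 9*12)**2 = (-20 - 108)**2 = (-128)**2 = 16384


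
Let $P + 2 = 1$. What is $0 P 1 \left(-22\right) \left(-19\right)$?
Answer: $0$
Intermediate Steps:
$P = -1$ ($P = -2 + 1 = -1$)
$0 P 1 \left(-22\right) \left(-19\right) = 0 \left(-1\right) 1 \left(-22\right) \left(-19\right) = 0 \cdot 1 \left(-22\right) \left(-19\right) = 0 \left(-22\right) \left(-19\right) = 0 \left(-19\right) = 0$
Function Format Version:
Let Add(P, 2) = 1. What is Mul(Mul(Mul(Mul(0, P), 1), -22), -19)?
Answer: 0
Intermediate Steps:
P = -1 (P = Add(-2, 1) = -1)
Mul(Mul(Mul(Mul(0, P), 1), -22), -19) = Mul(Mul(Mul(Mul(0, -1), 1), -22), -19) = Mul(Mul(Mul(0, 1), -22), -19) = Mul(Mul(0, -22), -19) = Mul(0, -19) = 0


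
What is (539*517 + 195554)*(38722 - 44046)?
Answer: -2524731308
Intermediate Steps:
(539*517 + 195554)*(38722 - 44046) = (278663 + 195554)*(-5324) = 474217*(-5324) = -2524731308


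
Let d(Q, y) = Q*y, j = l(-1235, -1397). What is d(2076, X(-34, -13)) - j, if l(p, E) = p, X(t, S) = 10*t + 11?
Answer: -681769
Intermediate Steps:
X(t, S) = 11 + 10*t
j = -1235
d(2076, X(-34, -13)) - j = 2076*(11 + 10*(-34)) - 1*(-1235) = 2076*(11 - 340) + 1235 = 2076*(-329) + 1235 = -683004 + 1235 = -681769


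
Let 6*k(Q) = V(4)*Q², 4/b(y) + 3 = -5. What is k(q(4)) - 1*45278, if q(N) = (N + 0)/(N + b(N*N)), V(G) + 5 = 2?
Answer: -2218654/49 ≈ -45279.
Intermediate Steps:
b(y) = -½ (b(y) = 4/(-3 - 5) = 4/(-8) = 4*(-⅛) = -½)
V(G) = -3 (V(G) = -5 + 2 = -3)
q(N) = N/(-½ + N) (q(N) = (N + 0)/(N - ½) = N/(-½ + N))
k(Q) = -Q²/2 (k(Q) = (-3*Q²)/6 = -Q²/2)
k(q(4)) - 1*45278 = -64/(-1 + 2*4)²/2 - 1*45278 = -64/(-1 + 8)²/2 - 45278 = -(2*4/7)²/2 - 45278 = -(2*4*(⅐))²/2 - 45278 = -(8/7)²/2 - 45278 = -½*64/49 - 45278 = -32/49 - 45278 = -2218654/49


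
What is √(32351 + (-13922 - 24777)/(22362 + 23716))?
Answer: 3*√7631697825218/46078 ≈ 179.86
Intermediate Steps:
√(32351 + (-13922 - 24777)/(22362 + 23716)) = √(32351 - 38699/46078) = √(1490630679/46078) = 3*√7631697825218/46078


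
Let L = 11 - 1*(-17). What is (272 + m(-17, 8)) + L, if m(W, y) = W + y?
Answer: 291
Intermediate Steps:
L = 28 (L = 11 + 17 = 28)
(272 + m(-17, 8)) + L = (272 + (-17 + 8)) + 28 = (272 - 9) + 28 = 263 + 28 = 291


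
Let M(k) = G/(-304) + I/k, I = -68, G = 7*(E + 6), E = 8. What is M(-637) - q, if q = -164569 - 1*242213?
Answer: 39386239491/96824 ≈ 4.0678e+5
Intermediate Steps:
G = 98 (G = 7*(8 + 6) = 7*14 = 98)
q = -406782 (q = -164569 - 242213 = -406782)
M(k) = -49/152 - 68/k (M(k) = 98/(-304) - 68/k = 98*(-1/304) - 68/k = -49/152 - 68/k)
M(-637) - q = (-49/152 - 68/(-637)) - 1*(-406782) = (-49/152 - 68*(-1/637)) + 406782 = (-49/152 + 68/637) + 406782 = -20877/96824 + 406782 = 39386239491/96824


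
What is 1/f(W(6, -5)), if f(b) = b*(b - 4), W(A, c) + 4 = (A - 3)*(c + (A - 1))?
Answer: 1/32 ≈ 0.031250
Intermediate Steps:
W(A, c) = -4 + (-3 + A)*(-1 + A + c) (W(A, c) = -4 + (A - 3)*(c + (A - 1)) = -4 + (-3 + A)*(c + (-1 + A)) = -4 + (-3 + A)*(-1 + A + c))
f(b) = b*(-4 + b)
1/f(W(6, -5)) = 1/((-1 + 6**2 - 4*6 - 3*(-5) + 6*(-5))*(-4 + (-1 + 6**2 - 4*6 - 3*(-5) + 6*(-5)))) = 1/((-1 + 36 - 24 + 15 - 30)*(-4 + (-1 + 36 - 24 + 15 - 30))) = 1/(-4*(-4 - 4)) = 1/(-4*(-8)) = 1/32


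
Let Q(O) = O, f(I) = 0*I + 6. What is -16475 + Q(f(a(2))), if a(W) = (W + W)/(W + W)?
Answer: -16469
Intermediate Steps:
a(W) = 1 (a(W) = (2*W)/((2*W)) = (2*W)*(1/(2*W)) = 1)
f(I) = 6 (f(I) = 0 + 6 = 6)
-16475 + Q(f(a(2))) = -16475 + 6 = -16469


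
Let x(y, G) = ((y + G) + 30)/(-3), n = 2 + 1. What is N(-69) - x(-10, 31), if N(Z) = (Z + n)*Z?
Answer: 4571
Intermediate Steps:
n = 3
x(y, G) = -10 - G/3 - y/3 (x(y, G) = ((G + y) + 30)*(-⅓) = (30 + G + y)*(-⅓) = -10 - G/3 - y/3)
N(Z) = Z*(3 + Z) (N(Z) = (Z + 3)*Z = (3 + Z)*Z = Z*(3 + Z))
N(-69) - x(-10, 31) = -69*(3 - 69) - (-10 - ⅓*31 - ⅓*(-10)) = -69*(-66) - (-10 - 31/3 + 10/3) = 4554 - 1*(-17) = 4554 + 17 = 4571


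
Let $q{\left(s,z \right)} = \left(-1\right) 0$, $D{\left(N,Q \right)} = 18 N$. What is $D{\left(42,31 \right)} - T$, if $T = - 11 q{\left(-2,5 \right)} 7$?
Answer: $756$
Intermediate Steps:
$q{\left(s,z \right)} = 0$
$T = 0$ ($T = \left(-11\right) 0 \cdot 7 = 0 \cdot 7 = 0$)
$D{\left(42,31 \right)} - T = 18 \cdot 42 - 0 = 756 + 0 = 756$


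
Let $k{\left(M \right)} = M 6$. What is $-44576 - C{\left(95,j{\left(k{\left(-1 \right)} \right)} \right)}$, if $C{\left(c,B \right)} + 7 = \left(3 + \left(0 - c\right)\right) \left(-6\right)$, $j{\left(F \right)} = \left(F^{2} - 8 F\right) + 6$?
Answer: $-45121$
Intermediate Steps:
$k{\left(M \right)} = 6 M$
$j{\left(F \right)} = 6 + F^{2} - 8 F$
$C{\left(c,B \right)} = -25 + 6 c$ ($C{\left(c,B \right)} = -7 + \left(3 + \left(0 - c\right)\right) \left(-6\right) = -7 + \left(3 - c\right) \left(-6\right) = -7 + \left(-18 + 6 c\right) = -25 + 6 c$)
$-44576 - C{\left(95,j{\left(k{\left(-1 \right)} \right)} \right)} = -44576 - \left(-25 + 6 \cdot 95\right) = -44576 - \left(-25 + 570\right) = -44576 - 545 = -45121$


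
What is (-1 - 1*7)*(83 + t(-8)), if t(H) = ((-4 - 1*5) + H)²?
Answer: -2976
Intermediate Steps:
t(H) = (-9 + H)² (t(H) = ((-4 - 5) + H)² = (-9 + H)²)
(-1 - 1*7)*(83 + t(-8)) = (-1 - 1*7)*(83 + (-9 - 8)²) = (-1 - 7)*(83 + (-17)²) = -8*(83 + 289) = -8*372 = -2976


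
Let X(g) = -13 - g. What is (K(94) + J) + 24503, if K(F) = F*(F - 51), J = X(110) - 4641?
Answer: 23781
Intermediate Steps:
J = -4764 (J = (-13 - 1*110) - 4641 = (-13 - 110) - 4641 = -123 - 4641 = -4764)
K(F) = F*(-51 + F)
(K(94) + J) + 24503 = (94*(-51 + 94) - 4764) + 24503 = (94*43 - 4764) + 24503 = (4042 - 4764) + 24503 = -722 + 24503 = 23781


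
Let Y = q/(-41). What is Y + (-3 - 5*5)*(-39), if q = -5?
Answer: 44777/41 ≈ 1092.1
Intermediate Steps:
Y = 5/41 (Y = -5/(-41) = -5*(-1/41) = 5/41 ≈ 0.12195)
Y + (-3 - 5*5)*(-39) = 5/41 + (-3 - 5*5)*(-39) = 5/41 + (-3 - 25)*(-39) = 5/41 - 28*(-39) = 5/41 + 1092 = 44777/41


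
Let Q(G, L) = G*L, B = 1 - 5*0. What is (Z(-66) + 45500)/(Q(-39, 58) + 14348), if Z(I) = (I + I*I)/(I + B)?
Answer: 22717/6043 ≈ 3.7592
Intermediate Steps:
B = 1 (B = 1 + 0 = 1)
Z(I) = (I + I²)/(1 + I) (Z(I) = (I + I*I)/(I + 1) = (I + I²)/(1 + I))
(Z(-66) + 45500)/(Q(-39, 58) + 14348) = (-66 + 45500)/(-39*58 + 14348) = 45434/(-2262 + 14348) = 45434/12086 = 45434*(1/12086) = 22717/6043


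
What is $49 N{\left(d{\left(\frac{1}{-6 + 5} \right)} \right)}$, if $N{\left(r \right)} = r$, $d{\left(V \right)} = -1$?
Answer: $-49$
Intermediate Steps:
$49 N{\left(d{\left(\frac{1}{-6 + 5} \right)} \right)} = 49 \left(-1\right) = -49$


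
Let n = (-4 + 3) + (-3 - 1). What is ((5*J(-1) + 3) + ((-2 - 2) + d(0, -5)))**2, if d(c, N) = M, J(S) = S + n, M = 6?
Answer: 625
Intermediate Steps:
n = -5 (n = -1 - 4 = -5)
J(S) = -5 + S (J(S) = S - 5 = -5 + S)
d(c, N) = 6
((5*J(-1) + 3) + ((-2 - 2) + d(0, -5)))**2 = ((5*(-5 - 1) + 3) + ((-2 - 2) + 6))**2 = ((5*(-6) + 3) + (-4 + 6))**2 = ((-30 + 3) + 2)**2 = (-27 + 2)**2 = (-25)**2 = 625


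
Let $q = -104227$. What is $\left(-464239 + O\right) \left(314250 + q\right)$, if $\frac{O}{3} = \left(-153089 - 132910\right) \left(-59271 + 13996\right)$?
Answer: $8158416929608528$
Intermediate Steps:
$O = 38845814175$ ($O = 3 \left(-153089 - 132910\right) \left(-59271 + 13996\right) = 3 \left(\left(-285999\right) \left(-45275\right)\right) = 3 \cdot 12948604725 = 38845814175$)
$\left(-464239 + O\right) \left(314250 + q\right) = \left(-464239 + 38845814175\right) \left(314250 - 104227\right) = 38845349936 \cdot 210023 = 8158416929608528$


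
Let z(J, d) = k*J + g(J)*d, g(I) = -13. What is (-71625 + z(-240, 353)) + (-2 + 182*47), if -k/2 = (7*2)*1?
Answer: -60942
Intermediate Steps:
k = -28 (k = -2*7*2 = -28 ≈ -28.000)
z(J, d) = -28*J - 13*d
(-71625 + z(-240, 353)) + (-2 + 182*47) = (-71625 + (-28*(-240) - 13*353)) + (-2 + 182*47) = (-71625 + (6720 - 4589)) + (-2 + 8554) = (-71625 + 2131) + 8552 = -69494 + 8552 = -60942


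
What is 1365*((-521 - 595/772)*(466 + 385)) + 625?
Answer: -467906170805/772 ≈ -6.0610e+8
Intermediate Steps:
1365*((-521 - 595/772)*(466 + 385)) + 625 = 1365*((-521 - 595*1/772)*851) + 625 = 1365*((-521 - 595/772)*851) + 625 = 1365*(-402807/772*851) + 625 = 1365*(-342788757/772) + 625 = -467906653305/772 + 625 = -467906170805/772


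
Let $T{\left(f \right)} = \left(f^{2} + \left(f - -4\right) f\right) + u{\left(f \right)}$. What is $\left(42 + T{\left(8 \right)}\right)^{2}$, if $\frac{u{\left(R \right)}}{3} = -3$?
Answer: $37249$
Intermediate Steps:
$u{\left(R \right)} = -9$ ($u{\left(R \right)} = 3 \left(-3\right) = -9$)
$T{\left(f \right)} = -9 + f^{2} + f \left(4 + f\right)$ ($T{\left(f \right)} = \left(f^{2} + \left(f - -4\right) f\right) - 9 = \left(f^{2} + \left(f + 4\right) f\right) - 9 = \left(f^{2} + \left(4 + f\right) f\right) - 9 = \left(f^{2} + f \left(4 + f\right)\right) - 9 = -9 + f^{2} + f \left(4 + f\right)$)
$\left(42 + T{\left(8 \right)}\right)^{2} = \left(42 + \left(-9 + 2 \cdot 8^{2} + 4 \cdot 8\right)\right)^{2} = \left(42 + \left(-9 + 2 \cdot 64 + 32\right)\right)^{2} = \left(42 + \left(-9 + 128 + 32\right)\right)^{2} = \left(42 + 151\right)^{2} = 193^{2} = 37249$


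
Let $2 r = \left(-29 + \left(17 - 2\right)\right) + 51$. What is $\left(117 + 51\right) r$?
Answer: $3108$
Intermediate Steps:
$r = \frac{37}{2}$ ($r = \frac{\left(-29 + \left(17 - 2\right)\right) + 51}{2} = \frac{\left(-29 + 15\right) + 51}{2} = \frac{-14 + 51}{2} = \frac{1}{2} \cdot 37 = \frac{37}{2} \approx 18.5$)
$\left(117 + 51\right) r = \left(117 + 51\right) \frac{37}{2} = 168 \cdot \frac{37}{2} = 3108$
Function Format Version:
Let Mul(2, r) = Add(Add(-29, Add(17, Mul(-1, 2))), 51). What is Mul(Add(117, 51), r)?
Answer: 3108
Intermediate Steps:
r = Rational(37, 2) (r = Mul(Rational(1, 2), Add(Add(-29, Add(17, Mul(-1, 2))), 51)) = Mul(Rational(1, 2), Add(Add(-29, Add(17, -2)), 51)) = Mul(Rational(1, 2), Add(Add(-29, 15), 51)) = Mul(Rational(1, 2), Add(-14, 51)) = Mul(Rational(1, 2), 37) = Rational(37, 2) ≈ 18.500)
Mul(Add(117, 51), r) = Mul(Add(117, 51), Rational(37, 2)) = Mul(168, Rational(37, 2)) = 3108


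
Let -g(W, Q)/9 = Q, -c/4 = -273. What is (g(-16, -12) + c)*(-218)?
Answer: -261600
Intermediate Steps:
c = 1092 (c = -4*(-273) = 1092)
g(W, Q) = -9*Q
(g(-16, -12) + c)*(-218) = (-9*(-12) + 1092)*(-218) = (108 + 1092)*(-218) = 1200*(-218) = -261600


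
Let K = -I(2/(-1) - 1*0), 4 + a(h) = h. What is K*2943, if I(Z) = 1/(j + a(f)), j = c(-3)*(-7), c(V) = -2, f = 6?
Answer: -2943/16 ≈ -183.94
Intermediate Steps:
a(h) = -4 + h
j = 14 (j = -2*(-7) = 14)
I(Z) = 1/16 (I(Z) = 1/(14 + (-4 + 6)) = 1/(14 + 2) = 1/16)
K = -1/16 (K = -1*1/16 = -1/16 ≈ -0.062500)
K*2943 = -1/16*2943 = -2943/16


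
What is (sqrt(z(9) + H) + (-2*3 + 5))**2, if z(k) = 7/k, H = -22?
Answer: (3 - I*sqrt(191))**2/9 ≈ -20.222 - 9.2135*I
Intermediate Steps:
(sqrt(z(9) + H) + (-2*3 + 5))**2 = (sqrt(7/9 - 22) + (-2*3 + 5))**2 = (sqrt(7*(1/9) - 22) + (-6 + 5))**2 = (sqrt(7/9 - 22) - 1)**2 = (sqrt(-191/9) - 1)**2 = (I*sqrt(191)/3 - 1)**2 = (-1 + I*sqrt(191)/3)**2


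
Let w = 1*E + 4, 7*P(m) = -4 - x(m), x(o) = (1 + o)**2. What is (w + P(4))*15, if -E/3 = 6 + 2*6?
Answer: -5685/7 ≈ -812.14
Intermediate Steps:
E = -54 (E = -3*(6 + 2*6) = -3*(6 + 12) = -3*18 = -54)
P(m) = -4/7 - (1 + m)**2/7 (P(m) = (-4 - (1 + m)**2)/7 = -4/7 - (1 + m)**2/7)
w = -50 (w = 1*(-54) + 4 = -54 + 4 = -50)
(w + P(4))*15 = (-50 + (-4/7 - (1 + 4)**2/7))*15 = (-50 + (-4/7 - 1/7*5**2))*15 = (-50 + (-4/7 - 1/7*25))*15 = (-50 + (-4/7 - 25/7))*15 = (-50 - 29/7)*15 = -379/7*15 = -5685/7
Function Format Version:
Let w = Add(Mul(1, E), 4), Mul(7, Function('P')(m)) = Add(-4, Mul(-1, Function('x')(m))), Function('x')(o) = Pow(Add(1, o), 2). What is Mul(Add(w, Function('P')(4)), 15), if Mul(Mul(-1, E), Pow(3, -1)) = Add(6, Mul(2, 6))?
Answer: Rational(-5685, 7) ≈ -812.14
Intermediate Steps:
E = -54 (E = Mul(-3, Add(6, Mul(2, 6))) = Mul(-3, Add(6, 12)) = Mul(-3, 18) = -54)
Function('P')(m) = Add(Rational(-4, 7), Mul(Rational(-1, 7), Pow(Add(1, m), 2))) (Function('P')(m) = Mul(Rational(1, 7), Add(-4, Mul(-1, Pow(Add(1, m), 2)))) = Add(Rational(-4, 7), Mul(Rational(-1, 7), Pow(Add(1, m), 2))))
w = -50 (w = Add(Mul(1, -54), 4) = Add(-54, 4) = -50)
Mul(Add(w, Function('P')(4)), 15) = Mul(Add(-50, Add(Rational(-4, 7), Mul(Rational(-1, 7), Pow(Add(1, 4), 2)))), 15) = Mul(Add(-50, Add(Rational(-4, 7), Mul(Rational(-1, 7), Pow(5, 2)))), 15) = Mul(Add(-50, Add(Rational(-4, 7), Mul(Rational(-1, 7), 25))), 15) = Mul(Add(-50, Add(Rational(-4, 7), Rational(-25, 7))), 15) = Mul(Add(-50, Rational(-29, 7)), 15) = Mul(Rational(-379, 7), 15) = Rational(-5685, 7)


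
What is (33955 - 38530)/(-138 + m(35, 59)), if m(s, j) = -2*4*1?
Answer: 4575/146 ≈ 31.336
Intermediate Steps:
m(s, j) = -8 (m(s, j) = -8*1 = -8)
(33955 - 38530)/(-138 + m(35, 59)) = (33955 - 38530)/(-138 - 8) = -4575/(-146) = -4575*(-1/146) = 4575/146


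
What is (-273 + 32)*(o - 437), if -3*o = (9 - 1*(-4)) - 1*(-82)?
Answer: 338846/3 ≈ 1.1295e+5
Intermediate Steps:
o = -95/3 (o = -((9 - 1*(-4)) - 1*(-82))/3 = -((9 + 4) + 82)/3 = -(13 + 82)/3 = -1/3*95 = -95/3 ≈ -31.667)
(-273 + 32)*(o - 437) = (-273 + 32)*(-95/3 - 437) = -241*(-1406/3) = 338846/3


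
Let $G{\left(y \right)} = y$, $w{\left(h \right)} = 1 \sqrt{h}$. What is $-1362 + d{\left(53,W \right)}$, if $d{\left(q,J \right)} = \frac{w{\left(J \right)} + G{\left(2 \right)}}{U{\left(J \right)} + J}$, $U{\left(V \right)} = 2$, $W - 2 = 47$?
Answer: $- \frac{23151}{17} \approx -1361.8$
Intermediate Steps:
$W = 49$ ($W = 2 + 47 = 49$)
$w{\left(h \right)} = \sqrt{h}$
$d{\left(q,J \right)} = \frac{2 + \sqrt{J}}{2 + J}$ ($d{\left(q,J \right)} = \frac{\sqrt{J} + 2}{2 + J} = \frac{2 + \sqrt{J}}{2 + J}$)
$-1362 + d{\left(53,W \right)} = -1362 + \frac{2 + \sqrt{49}}{2 + 49} = -1362 + \frac{2 + 7}{51} = -1362 + \frac{1}{51} \cdot 9 = -1362 + \frac{3}{17} = - \frac{23151}{17}$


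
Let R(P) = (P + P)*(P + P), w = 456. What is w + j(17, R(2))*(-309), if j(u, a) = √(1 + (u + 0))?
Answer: 456 - 927*√2 ≈ -854.98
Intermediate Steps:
R(P) = 4*P² (R(P) = (2*P)*(2*P) = 4*P²)
j(u, a) = √(1 + u)
w + j(17, R(2))*(-309) = 456 + √(1 + 17)*(-309) = 456 + √18*(-309) = 456 + (3*√2)*(-309) = 456 - 927*√2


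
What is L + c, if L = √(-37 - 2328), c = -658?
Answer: -658 + I*√2365 ≈ -658.0 + 48.631*I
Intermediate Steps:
L = I*√2365 (L = √(-2365) = I*√2365 ≈ 48.631*I)
L + c = I*√2365 - 658 = -658 + I*√2365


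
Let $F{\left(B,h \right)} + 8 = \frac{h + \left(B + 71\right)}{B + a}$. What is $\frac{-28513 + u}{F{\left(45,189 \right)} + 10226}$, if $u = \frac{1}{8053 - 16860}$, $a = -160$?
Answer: $- \frac{5775621816}{2069231071} \approx -2.7912$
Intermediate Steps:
$u = - \frac{1}{8807}$ ($u = \frac{1}{-8807} = - \frac{1}{8807} \approx -0.00011355$)
$F{\left(B,h \right)} = -8 + \frac{71 + B + h}{-160 + B}$ ($F{\left(B,h \right)} = -8 + \frac{h + \left(B + 71\right)}{B - 160} = -8 + \frac{h + \left(71 + B\right)}{-160 + B} = -8 + \frac{71 + B + h}{-160 + B}$)
$\frac{-28513 + u}{F{\left(45,189 \right)} + 10226} = \frac{-28513 - \frac{1}{8807}}{\frac{1351 + 189 - 315}{-160 + 45} + 10226} = - \frac{251113992}{8807 \left(\frac{1351 + 189 - 315}{-115} + 10226\right)} = - \frac{251113992}{8807 \left(\left(- \frac{1}{115}\right) 1225 + 10226\right)} = - \frac{251113992}{8807 \left(- \frac{245}{23} + 10226\right)} = - \frac{251113992}{8807 \cdot \frac{234953}{23}} = \left(- \frac{251113992}{8807}\right) \frac{23}{234953} = - \frac{5775621816}{2069231071}$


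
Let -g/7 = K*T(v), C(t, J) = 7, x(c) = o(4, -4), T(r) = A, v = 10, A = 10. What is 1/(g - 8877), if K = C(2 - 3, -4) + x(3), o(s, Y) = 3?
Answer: -1/9577 ≈ -0.00010442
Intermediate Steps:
T(r) = 10
x(c) = 3
K = 10 (K = 7 + 3 = 10)
g = -700 (g = -70*10 = -7*100 = -700)
1/(g - 8877) = 1/(-700 - 8877) = 1/(-9577) = -1/9577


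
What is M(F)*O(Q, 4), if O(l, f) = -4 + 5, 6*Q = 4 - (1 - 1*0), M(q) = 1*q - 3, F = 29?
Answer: 26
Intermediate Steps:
M(q) = -3 + q (M(q) = q - 3 = -3 + q)
Q = ½ (Q = (4 - (1 - 1*0))/6 = (4 - (1 + 0))/6 = (4 - 1*1)/6 = (4 - 1)/6 = (⅙)*3 = ½ ≈ 0.50000)
O(l, f) = 1
M(F)*O(Q, 4) = (-3 + 29)*1 = 26*1 = 26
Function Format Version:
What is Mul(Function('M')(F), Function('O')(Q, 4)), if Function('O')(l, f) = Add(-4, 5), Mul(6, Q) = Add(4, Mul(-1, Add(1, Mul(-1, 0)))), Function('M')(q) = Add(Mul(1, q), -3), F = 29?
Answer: 26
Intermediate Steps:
Function('M')(q) = Add(-3, q) (Function('M')(q) = Add(q, -3) = Add(-3, q))
Q = Rational(1, 2) (Q = Mul(Rational(1, 6), Add(4, Mul(-1, Add(1, Mul(-1, 0))))) = Mul(Rational(1, 6), Add(4, Mul(-1, Add(1, 0)))) = Mul(Rational(1, 6), Add(4, Mul(-1, 1))) = Mul(Rational(1, 6), Add(4, -1)) = Mul(Rational(1, 6), 3) = Rational(1, 2) ≈ 0.50000)
Function('O')(l, f) = 1
Mul(Function('M')(F), Function('O')(Q, 4)) = Mul(Add(-3, 29), 1) = Mul(26, 1) = 26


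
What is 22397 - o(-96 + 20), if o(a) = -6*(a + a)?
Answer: 21485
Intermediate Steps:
o(a) = -12*a
22397 - o(-96 + 20) = 22397 - (-12)*(-96 + 20) = 22397 - (-12)*(-76) = 22397 - 1*912 = 22397 - 912 = 21485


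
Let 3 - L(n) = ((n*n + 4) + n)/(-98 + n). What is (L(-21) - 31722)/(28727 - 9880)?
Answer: -3774137/2242793 ≈ -1.6828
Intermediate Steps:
L(n) = 3 - (4 + n + n²)/(-98 + n) (L(n) = 3 - ((n*n + 4) + n)/(-98 + n) = 3 - ((n² + 4) + n)/(-98 + n) = 3 - ((4 + n²) + n)/(-98 + n) = 3 - (4 + n + n²)/(-98 + n))
(L(-21) - 31722)/(28727 - 9880) = ((-298 - 1*(-21)² + 2*(-21))/(-98 - 21) - 31722)/(28727 - 9880) = ((-298 - 1*441 - 42)/(-119) - 31722)/18847 = (-(-298 - 441 - 42)/119 - 31722)*(1/18847) = (-1/119*(-781) - 31722)*(1/18847) = (781/119 - 31722)*(1/18847) = -3774137/119*1/18847 = -3774137/2242793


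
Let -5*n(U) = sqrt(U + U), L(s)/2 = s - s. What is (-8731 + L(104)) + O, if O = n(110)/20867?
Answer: -8731 - 2*sqrt(55)/104335 ≈ -8731.0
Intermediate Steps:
L(s) = 0 (L(s) = 2*(s - s) = 2*0 = 0)
n(U) = -sqrt(2)*sqrt(U)/5 (n(U) = -sqrt(U + U)/5 = -sqrt(2)*sqrt(U)/5)
O = -2*sqrt(55)/104335 (O = -sqrt(2)*sqrt(110)/5/20867 = -2*sqrt(55)/5*(1/20867) = -2*sqrt(55)/104335 ≈ -0.00014216)
(-8731 + L(104)) + O = (-8731 + 0) - 2*sqrt(55)/104335 = -8731 - 2*sqrt(55)/104335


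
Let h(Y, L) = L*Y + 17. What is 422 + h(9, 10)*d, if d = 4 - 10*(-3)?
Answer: 4060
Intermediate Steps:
h(Y, L) = 17 + L*Y
d = 34 (d = 4 + 30 = 34)
422 + h(9, 10)*d = 422 + (17 + 10*9)*34 = 422 + (17 + 90)*34 = 422 + 107*34 = 422 + 3638 = 4060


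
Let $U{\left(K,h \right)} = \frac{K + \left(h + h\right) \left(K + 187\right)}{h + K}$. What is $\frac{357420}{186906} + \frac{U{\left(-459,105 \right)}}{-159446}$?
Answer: $\frac{1120189508817}{586094476828} \approx 1.9113$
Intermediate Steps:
$U{\left(K,h \right)} = \frac{K + 2 h \left(187 + K\right)}{K + h}$
$\frac{357420}{186906} + \frac{U{\left(-459,105 \right)}}{-159446} = \frac{357420}{186906} + \frac{\frac{1}{-459 + 105} \left(-459 + 374 \cdot 105 + 2 \left(-459\right) 105\right)}{-159446} = 357420 \cdot \frac{1}{186906} + \frac{-459 + 39270 - 96390}{-354} \left(- \frac{1}{159446}\right) = \frac{59570}{31151} + \left(- \frac{1}{354}\right) \left(-57579\right) \left(- \frac{1}{159446}\right) = \frac{59570}{31151} + \frac{19193}{118} \left(- \frac{1}{159446}\right) = \frac{59570}{31151} - \frac{19193}{18814628} = \frac{1120189508817}{586094476828}$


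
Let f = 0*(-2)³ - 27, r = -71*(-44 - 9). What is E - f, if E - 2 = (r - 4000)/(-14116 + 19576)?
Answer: 52701/1820 ≈ 28.957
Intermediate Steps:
r = 3763 (r = -71*(-53) = 3763)
f = -27 (f = 0*(-8) - 27 = 0 - 27 = -27)
E = 3561/1820 (E = 2 + (3763 - 4000)/(-14116 + 19576) = 2 - 237/5460 = 2 - 237*1/5460 = 2 - 79/1820 = 3561/1820 ≈ 1.9566)
E - f = 3561/1820 - 1*(-27) = 3561/1820 + 27 = 52701/1820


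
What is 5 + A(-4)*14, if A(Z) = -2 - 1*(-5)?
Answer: 47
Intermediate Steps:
A(Z) = 3 (A(Z) = -2 + 5 = 3)
5 + A(-4)*14 = 5 + 3*14 = 5 + 42 = 47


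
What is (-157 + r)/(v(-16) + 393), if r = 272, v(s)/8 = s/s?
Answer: 115/401 ≈ 0.28678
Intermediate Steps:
v(s) = 8 (v(s) = 8*(s/s) = 8*1 = 8)
(-157 + r)/(v(-16) + 393) = (-157 + 272)/(8 + 393) = 115/401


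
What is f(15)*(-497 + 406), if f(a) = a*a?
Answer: -20475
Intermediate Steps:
f(a) = a²
f(15)*(-497 + 406) = 15²*(-497 + 406) = 225*(-91) = -20475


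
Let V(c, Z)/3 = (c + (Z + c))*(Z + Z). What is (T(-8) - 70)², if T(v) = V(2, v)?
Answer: 14884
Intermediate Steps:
V(c, Z) = 6*Z*(Z + 2*c) (V(c, Z) = 3*((c + (Z + c))*(Z + Z)) = 3*((Z + 2*c)*(2*Z)) = 3*(2*Z*(Z + 2*c)) = 6*Z*(Z + 2*c))
T(v) = 6*v*(4 + v) (T(v) = 6*v*(v + 2*2) = 6*v*(v + 4) = 6*v*(4 + v))
(T(-8) - 70)² = (6*(-8)*(4 - 8) - 70)² = (6*(-8)*(-4) - 70)² = (192 - 70)² = 122² = 14884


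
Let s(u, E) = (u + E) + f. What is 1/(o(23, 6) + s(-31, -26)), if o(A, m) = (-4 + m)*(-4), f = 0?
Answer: -1/65 ≈ -0.015385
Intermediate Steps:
o(A, m) = 16 - 4*m
s(u, E) = E + u (s(u, E) = (u + E) + 0 = (E + u) + 0 = E + u)
1/(o(23, 6) + s(-31, -26)) = 1/((16 - 4*6) + (-26 - 31)) = 1/((16 - 24) - 57) = 1/(-8 - 57) = 1/(-65) = -1/65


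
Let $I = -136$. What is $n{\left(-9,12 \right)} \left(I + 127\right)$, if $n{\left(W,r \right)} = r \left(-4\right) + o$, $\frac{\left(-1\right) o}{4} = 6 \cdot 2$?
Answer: $864$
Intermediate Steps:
$o = -48$ ($o = - 4 \cdot 6 \cdot 2 = \left(-4\right) 12 = -48$)
$n{\left(W,r \right)} = -48 - 4 r$ ($n{\left(W,r \right)} = r \left(-4\right) - 48 = - 4 r - 48 = -48 - 4 r$)
$n{\left(-9,12 \right)} \left(I + 127\right) = \left(-48 - 48\right) \left(-136 + 127\right) = \left(-48 - 48\right) \left(-9\right) = \left(-96\right) \left(-9\right) = 864$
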